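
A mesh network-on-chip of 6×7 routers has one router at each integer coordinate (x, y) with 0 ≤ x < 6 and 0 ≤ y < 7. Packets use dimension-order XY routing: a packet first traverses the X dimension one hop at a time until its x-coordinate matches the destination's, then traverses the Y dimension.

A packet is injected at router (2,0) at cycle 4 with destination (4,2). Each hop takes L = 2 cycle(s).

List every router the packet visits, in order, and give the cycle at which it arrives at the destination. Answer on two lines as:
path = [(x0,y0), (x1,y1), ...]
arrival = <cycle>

#0 — 2,0 | c4
#1 — 3,0 | c6 | E
#2 — 4,0 | c8 | E
#3 — 4,1 | c10 | N
#4 — 4,2 | c12 | N

path = [(2,0), (3,0), (4,0), (4,1), (4,2)]
arrival = 12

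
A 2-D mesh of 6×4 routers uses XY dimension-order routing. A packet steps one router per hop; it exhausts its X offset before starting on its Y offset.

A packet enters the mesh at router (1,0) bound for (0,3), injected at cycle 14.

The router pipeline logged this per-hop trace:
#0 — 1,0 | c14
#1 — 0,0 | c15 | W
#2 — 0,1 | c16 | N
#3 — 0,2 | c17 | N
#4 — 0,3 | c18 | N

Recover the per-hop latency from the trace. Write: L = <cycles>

L = 1

cyc[1] − cyc[0] = 15 − 14 = 1.
Each hop adds L, hence L = 1.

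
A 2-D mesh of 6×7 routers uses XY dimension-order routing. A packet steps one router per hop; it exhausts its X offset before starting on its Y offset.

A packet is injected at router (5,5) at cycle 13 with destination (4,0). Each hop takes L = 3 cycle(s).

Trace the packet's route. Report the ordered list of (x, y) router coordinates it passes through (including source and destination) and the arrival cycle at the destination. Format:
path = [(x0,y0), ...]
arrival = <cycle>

[0] x=5 y=5 t=13
[1] x=4 y=5 t=16 →W
[2] x=4 y=4 t=19 →S
[3] x=4 y=3 t=22 →S
[4] x=4 y=2 t=25 →S
[5] x=4 y=1 t=28 →S
[6] x=4 y=0 t=31 →S

path = [(5,5), (4,5), (4,4), (4,3), (4,2), (4,1), (4,0)]
arrival = 31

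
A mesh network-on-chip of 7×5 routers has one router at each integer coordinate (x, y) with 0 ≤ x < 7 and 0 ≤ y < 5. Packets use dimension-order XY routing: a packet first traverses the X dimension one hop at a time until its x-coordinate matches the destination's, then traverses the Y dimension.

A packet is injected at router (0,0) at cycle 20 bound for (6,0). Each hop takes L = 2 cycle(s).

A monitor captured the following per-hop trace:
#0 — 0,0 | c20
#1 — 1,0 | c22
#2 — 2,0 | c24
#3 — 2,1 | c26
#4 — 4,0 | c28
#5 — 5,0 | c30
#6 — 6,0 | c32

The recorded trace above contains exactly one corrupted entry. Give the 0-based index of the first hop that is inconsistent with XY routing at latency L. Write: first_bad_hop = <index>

hop 1: step (+1,+0), +2 cyc — ok
hop 2: step (+1,+0), +2 cyc — ok
hop 3: step (+0,+1), +2 cyc — BAD: Y-move but x=2≠6

first_bad_hop = 3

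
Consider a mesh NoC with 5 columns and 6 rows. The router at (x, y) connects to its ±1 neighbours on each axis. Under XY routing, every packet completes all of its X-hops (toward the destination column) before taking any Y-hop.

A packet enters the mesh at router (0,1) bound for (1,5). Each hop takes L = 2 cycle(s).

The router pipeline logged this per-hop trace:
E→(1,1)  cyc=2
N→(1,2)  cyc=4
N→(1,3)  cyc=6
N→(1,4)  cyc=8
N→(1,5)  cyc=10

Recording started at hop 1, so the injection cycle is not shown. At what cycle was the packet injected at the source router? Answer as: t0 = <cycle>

At hop 1 the cycle is 2; in general cyc_k = t0 + kL.
Therefore t0 = 2 − L = 0.

t0 = 0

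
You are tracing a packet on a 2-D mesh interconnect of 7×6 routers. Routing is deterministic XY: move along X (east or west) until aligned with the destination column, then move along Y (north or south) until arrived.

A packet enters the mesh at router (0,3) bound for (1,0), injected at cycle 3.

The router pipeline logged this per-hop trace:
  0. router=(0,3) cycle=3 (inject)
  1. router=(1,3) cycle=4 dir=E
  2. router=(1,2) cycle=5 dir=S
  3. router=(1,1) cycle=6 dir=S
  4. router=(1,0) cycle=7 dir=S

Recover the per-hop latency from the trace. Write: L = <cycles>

Between hops 0 and 1 the cycle counter advances 4 − 3 = 1.
Per-hop latency L = Δcyc = 1.

L = 1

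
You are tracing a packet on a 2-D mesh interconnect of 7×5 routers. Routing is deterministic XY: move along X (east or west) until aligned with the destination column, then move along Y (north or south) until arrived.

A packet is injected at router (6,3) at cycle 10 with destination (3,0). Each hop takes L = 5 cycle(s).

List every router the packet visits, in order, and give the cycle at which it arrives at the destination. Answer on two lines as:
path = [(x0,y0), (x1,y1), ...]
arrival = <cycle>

src (6,3)  cyc=10
W→(5,3)  cyc=15
W→(4,3)  cyc=20
W→(3,3)  cyc=25
S→(3,2)  cyc=30
S→(3,1)  cyc=35
S→(3,0)  cyc=40

path = [(6,3), (5,3), (4,3), (3,3), (3,2), (3,1), (3,0)]
arrival = 40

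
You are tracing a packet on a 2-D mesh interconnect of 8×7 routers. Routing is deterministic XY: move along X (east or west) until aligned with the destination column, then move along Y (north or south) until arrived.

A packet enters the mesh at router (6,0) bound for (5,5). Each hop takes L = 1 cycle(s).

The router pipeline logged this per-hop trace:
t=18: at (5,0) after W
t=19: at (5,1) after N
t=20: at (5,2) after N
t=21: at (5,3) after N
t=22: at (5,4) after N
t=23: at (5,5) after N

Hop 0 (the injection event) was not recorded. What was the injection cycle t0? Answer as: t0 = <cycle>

At hop 1 the cycle is 18; in general cyc_k = t0 + kL.
So t0 = 18 − 1·1 = 17.

t0 = 17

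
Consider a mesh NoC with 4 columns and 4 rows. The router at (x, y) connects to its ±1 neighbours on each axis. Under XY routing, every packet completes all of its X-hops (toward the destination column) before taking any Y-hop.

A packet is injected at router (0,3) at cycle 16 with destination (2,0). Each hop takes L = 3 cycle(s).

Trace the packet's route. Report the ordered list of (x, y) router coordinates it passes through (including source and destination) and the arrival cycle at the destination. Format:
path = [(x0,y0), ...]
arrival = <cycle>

path = [(0,3), (1,3), (2,3), (2,2), (2,1), (2,0)]
arrival = 31

[0] x=0 y=3 t=16
[1] x=1 y=3 t=19 →E
[2] x=2 y=3 t=22 →E
[3] x=2 y=2 t=25 →S
[4] x=2 y=1 t=28 →S
[5] x=2 y=0 t=31 →S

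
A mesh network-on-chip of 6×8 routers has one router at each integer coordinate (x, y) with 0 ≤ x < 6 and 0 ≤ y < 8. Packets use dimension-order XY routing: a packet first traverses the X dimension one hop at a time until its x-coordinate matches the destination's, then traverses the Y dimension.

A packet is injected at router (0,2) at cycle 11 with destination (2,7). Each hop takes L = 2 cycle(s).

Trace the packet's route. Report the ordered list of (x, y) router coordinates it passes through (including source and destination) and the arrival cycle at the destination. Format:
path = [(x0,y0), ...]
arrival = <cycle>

path = [(0,2), (1,2), (2,2), (2,3), (2,4), (2,5), (2,6), (2,7)]
arrival = 25

hop 0: (0,2) @ cyc 11
hop 1: (1,2) @ cyc 13  [E]
hop 2: (2,2) @ cyc 15  [E]
hop 3: (2,3) @ cyc 17  [N]
hop 4: (2,4) @ cyc 19  [N]
hop 5: (2,5) @ cyc 21  [N]
hop 6: (2,6) @ cyc 23  [N]
hop 7: (2,7) @ cyc 25  [N]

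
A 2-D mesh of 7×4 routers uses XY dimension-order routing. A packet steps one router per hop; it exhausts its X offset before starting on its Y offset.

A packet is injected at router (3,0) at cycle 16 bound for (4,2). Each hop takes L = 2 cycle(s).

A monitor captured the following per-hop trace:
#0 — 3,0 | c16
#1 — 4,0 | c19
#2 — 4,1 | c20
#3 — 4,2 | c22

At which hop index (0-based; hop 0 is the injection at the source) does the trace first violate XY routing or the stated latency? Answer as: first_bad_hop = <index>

  1: Δx=+1 Δy=+0 Δt=3 [BAD: Δcyc=3≠L]

first_bad_hop = 1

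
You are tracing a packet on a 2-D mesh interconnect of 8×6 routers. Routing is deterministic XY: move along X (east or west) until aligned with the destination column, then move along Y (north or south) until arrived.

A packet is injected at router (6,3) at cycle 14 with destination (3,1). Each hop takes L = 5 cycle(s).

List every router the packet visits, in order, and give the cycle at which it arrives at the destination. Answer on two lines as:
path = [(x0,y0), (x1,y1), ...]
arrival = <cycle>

path = [(6,3), (5,3), (4,3), (3,3), (3,2), (3,1)]
arrival = 39

hop 0: (6,3) @ cyc 14
hop 1: (5,3) @ cyc 19  [W]
hop 2: (4,3) @ cyc 24  [W]
hop 3: (3,3) @ cyc 29  [W]
hop 4: (3,2) @ cyc 34  [S]
hop 5: (3,1) @ cyc 39  [S]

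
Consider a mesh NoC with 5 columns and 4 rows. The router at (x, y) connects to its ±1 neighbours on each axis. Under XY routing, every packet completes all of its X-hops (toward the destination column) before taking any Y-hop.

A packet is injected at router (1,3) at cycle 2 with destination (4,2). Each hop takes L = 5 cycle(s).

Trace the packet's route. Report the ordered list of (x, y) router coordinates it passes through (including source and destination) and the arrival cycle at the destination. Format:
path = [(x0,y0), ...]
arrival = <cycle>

[0] x=1 y=3 t=2
[1] x=2 y=3 t=7 →E
[2] x=3 y=3 t=12 →E
[3] x=4 y=3 t=17 →E
[4] x=4 y=2 t=22 →S

path = [(1,3), (2,3), (3,3), (4,3), (4,2)]
arrival = 22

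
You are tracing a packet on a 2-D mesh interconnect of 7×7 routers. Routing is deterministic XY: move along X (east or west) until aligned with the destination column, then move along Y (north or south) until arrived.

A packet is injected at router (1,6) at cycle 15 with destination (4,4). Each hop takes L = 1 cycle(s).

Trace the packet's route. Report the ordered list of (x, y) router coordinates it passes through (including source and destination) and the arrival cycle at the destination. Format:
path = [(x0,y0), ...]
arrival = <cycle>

src (1,6)  cyc=15
E→(2,6)  cyc=16
E→(3,6)  cyc=17
E→(4,6)  cyc=18
S→(4,5)  cyc=19
S→(4,4)  cyc=20

path = [(1,6), (2,6), (3,6), (4,6), (4,5), (4,4)]
arrival = 20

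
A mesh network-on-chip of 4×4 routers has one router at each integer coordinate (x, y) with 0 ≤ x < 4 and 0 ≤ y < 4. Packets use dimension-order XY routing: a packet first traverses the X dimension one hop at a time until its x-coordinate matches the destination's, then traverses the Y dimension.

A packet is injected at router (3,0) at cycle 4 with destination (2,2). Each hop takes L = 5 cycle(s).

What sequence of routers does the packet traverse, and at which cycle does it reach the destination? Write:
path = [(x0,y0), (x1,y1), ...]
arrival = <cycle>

path = [(3,0), (2,0), (2,1), (2,2)]
arrival = 19

hop 0: (3,0) @ cyc 4
hop 1: (2,0) @ cyc 9  [W]
hop 2: (2,1) @ cyc 14  [N]
hop 3: (2,2) @ cyc 19  [N]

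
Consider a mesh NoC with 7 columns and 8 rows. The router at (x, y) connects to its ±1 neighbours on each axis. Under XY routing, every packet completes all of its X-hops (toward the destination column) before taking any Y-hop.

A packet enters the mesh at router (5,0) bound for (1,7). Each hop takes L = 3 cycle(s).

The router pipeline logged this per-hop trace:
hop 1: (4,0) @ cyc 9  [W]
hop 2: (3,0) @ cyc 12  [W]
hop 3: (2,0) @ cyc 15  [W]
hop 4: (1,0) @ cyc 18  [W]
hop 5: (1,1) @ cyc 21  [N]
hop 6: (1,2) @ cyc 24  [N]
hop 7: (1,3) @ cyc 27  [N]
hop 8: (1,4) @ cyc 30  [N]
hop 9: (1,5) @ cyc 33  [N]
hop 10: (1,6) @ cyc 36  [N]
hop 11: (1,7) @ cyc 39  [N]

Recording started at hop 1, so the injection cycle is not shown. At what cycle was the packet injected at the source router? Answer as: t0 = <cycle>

t0 = 6

The first recorded entry is hop 1 at cycle 9.
Therefore t0 = 9 − L = 6.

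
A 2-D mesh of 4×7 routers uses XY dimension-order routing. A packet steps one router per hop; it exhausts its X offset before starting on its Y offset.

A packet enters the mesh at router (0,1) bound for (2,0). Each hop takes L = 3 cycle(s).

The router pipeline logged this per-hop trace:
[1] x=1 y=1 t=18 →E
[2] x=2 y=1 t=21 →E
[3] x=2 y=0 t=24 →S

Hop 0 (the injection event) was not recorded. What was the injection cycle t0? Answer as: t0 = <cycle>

cyc[1] = 18 and cyc[k] = t0 + k·L for every k.
t0 = cyc[1] − L = 18 − 3 = 15.

t0 = 15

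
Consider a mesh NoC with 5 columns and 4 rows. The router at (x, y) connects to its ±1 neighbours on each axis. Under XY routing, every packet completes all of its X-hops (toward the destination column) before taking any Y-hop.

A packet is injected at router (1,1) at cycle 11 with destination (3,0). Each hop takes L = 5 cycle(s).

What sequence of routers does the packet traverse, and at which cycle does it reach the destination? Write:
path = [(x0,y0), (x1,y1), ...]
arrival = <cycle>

[0] x=1 y=1 t=11
[1] x=2 y=1 t=16 →E
[2] x=3 y=1 t=21 →E
[3] x=3 y=0 t=26 →S

path = [(1,1), (2,1), (3,1), (3,0)]
arrival = 26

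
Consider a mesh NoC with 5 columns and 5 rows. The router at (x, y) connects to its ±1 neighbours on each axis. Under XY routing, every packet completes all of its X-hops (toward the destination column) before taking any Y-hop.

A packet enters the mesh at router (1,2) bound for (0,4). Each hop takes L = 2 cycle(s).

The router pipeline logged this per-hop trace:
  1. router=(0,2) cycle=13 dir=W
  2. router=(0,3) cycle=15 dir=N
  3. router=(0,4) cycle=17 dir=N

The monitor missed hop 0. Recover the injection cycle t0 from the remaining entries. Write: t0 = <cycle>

At hop 1 the cycle is 13; in general cyc_k = t0 + kL.
Subtract one hop: t0 = 13 − 2 = 11.

t0 = 11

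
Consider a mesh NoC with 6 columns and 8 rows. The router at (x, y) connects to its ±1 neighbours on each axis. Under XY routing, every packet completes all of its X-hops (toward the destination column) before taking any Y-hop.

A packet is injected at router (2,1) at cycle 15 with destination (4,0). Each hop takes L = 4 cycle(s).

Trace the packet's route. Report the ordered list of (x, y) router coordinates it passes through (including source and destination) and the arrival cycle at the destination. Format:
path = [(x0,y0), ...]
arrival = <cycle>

[0] x=2 y=1 t=15
[1] x=3 y=1 t=19 →E
[2] x=4 y=1 t=23 →E
[3] x=4 y=0 t=27 →S

path = [(2,1), (3,1), (4,1), (4,0)]
arrival = 27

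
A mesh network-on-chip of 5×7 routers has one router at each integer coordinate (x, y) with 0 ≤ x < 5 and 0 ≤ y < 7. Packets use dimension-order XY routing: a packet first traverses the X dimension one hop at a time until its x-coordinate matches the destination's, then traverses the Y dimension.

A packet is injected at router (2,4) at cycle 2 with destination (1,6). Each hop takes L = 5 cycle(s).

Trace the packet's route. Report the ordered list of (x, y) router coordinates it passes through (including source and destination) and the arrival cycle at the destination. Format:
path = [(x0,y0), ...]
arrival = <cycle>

path = [(2,4), (1,4), (1,5), (1,6)]
arrival = 17

src (2,4)  cyc=2
W→(1,4)  cyc=7
N→(1,5)  cyc=12
N→(1,6)  cyc=17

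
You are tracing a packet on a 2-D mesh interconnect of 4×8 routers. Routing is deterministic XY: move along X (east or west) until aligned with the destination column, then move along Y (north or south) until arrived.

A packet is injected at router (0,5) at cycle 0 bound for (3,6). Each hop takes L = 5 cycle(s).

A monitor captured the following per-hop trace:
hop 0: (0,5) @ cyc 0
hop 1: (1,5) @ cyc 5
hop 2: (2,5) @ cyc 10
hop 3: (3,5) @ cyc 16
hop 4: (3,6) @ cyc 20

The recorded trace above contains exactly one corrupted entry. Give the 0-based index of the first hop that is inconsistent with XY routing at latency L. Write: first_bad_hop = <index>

[1] (+1,+0) / 5c ⇒ ok
[2] (+1,+0) / 5c ⇒ ok
[3] (+1,+0) / 6c ⇒ BAD: Δcyc=6≠L

first_bad_hop = 3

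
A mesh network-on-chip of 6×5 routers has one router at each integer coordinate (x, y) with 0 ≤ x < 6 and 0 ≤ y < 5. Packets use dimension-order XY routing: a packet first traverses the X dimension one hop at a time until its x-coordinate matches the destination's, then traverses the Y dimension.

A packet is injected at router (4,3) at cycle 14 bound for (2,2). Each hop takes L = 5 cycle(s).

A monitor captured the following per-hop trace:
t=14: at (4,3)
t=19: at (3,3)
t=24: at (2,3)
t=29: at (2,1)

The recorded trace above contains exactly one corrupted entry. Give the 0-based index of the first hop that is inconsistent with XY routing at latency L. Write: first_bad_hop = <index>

check 1→ d=(-1,0) cyc+5: ok
check 2→ d=(-1,0) cyc+5: ok
check 3→ d=(0,-2) cyc+5: BAD: non-unit step

first_bad_hop = 3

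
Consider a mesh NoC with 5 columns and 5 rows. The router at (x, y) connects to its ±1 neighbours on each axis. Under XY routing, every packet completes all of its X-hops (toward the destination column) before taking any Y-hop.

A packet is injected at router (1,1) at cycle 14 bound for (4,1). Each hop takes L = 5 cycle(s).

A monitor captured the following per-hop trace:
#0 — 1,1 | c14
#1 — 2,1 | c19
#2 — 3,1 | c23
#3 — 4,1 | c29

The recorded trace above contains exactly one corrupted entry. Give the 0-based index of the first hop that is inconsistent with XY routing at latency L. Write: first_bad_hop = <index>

check 1→ d=(1,0) cyc+5: ok
check 2→ d=(1,0) cyc+4: BAD: Δcyc=4≠L

first_bad_hop = 2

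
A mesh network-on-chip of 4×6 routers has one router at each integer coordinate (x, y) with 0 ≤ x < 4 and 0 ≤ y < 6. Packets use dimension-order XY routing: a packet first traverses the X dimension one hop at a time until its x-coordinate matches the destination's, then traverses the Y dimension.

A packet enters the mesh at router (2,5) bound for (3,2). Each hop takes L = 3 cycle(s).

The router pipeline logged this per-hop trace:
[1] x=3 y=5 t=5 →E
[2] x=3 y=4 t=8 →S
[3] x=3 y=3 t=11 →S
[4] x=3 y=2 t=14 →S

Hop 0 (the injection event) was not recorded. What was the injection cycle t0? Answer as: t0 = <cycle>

The first recorded entry is hop 1 at cycle 5.
So t0 = 5 − 1·3 = 2.

t0 = 2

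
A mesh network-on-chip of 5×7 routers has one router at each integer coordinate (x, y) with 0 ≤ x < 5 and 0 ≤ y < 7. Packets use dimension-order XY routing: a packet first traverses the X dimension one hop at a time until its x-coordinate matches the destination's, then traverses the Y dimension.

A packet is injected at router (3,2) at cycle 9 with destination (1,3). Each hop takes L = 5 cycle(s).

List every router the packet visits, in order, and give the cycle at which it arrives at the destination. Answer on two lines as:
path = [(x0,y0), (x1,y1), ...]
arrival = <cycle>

[0] x=3 y=2 t=9
[1] x=2 y=2 t=14 →W
[2] x=1 y=2 t=19 →W
[3] x=1 y=3 t=24 →N

path = [(3,2), (2,2), (1,2), (1,3)]
arrival = 24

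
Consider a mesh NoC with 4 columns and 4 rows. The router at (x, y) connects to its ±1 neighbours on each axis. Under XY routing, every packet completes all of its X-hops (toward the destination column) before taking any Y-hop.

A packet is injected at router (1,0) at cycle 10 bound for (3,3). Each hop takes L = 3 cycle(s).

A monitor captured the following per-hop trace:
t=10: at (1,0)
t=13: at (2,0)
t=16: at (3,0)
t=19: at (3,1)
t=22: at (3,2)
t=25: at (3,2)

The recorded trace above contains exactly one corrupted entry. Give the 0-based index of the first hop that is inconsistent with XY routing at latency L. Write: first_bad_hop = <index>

hop 1: step (+1,+0), +3 cyc — ok
hop 2: step (+1,+0), +3 cyc — ok
hop 3: step (+0,+1), +3 cyc — ok
hop 4: step (+0,+1), +3 cyc — ok
hop 5: step (+0,+0), +3 cyc — BAD: non-unit step

first_bad_hop = 5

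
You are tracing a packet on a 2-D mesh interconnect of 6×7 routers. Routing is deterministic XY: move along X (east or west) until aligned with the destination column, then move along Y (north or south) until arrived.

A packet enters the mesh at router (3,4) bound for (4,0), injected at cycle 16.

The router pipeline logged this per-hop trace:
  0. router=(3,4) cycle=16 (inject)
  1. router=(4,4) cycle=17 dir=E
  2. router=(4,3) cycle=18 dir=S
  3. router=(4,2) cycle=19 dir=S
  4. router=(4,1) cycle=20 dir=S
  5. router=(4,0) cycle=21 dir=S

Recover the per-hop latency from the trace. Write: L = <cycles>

Between hops 0 and 1 the cycle counter advances 17 − 16 = 1.
Per-hop latency L = Δcyc = 1.

L = 1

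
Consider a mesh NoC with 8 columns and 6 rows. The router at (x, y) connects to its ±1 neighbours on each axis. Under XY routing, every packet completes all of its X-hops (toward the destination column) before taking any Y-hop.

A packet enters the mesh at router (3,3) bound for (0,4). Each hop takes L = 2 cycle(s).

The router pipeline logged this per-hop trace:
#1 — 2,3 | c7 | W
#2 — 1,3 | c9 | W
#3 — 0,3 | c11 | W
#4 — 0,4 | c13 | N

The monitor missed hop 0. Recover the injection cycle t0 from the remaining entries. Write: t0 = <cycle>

At hop 1 the cycle is 7; in general cyc_k = t0 + kL.
So t0 = 7 − 1·2 = 5.

t0 = 5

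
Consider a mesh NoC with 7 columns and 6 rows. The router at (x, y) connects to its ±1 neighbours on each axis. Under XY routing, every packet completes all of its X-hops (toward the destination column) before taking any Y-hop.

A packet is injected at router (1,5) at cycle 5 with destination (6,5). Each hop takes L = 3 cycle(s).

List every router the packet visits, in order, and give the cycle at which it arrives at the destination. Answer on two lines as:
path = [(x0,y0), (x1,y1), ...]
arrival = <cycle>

path = [(1,5), (2,5), (3,5), (4,5), (5,5), (6,5)]
arrival = 20

[0] x=1 y=5 t=5
[1] x=2 y=5 t=8 →E
[2] x=3 y=5 t=11 →E
[3] x=4 y=5 t=14 →E
[4] x=5 y=5 t=17 →E
[5] x=6 y=5 t=20 →E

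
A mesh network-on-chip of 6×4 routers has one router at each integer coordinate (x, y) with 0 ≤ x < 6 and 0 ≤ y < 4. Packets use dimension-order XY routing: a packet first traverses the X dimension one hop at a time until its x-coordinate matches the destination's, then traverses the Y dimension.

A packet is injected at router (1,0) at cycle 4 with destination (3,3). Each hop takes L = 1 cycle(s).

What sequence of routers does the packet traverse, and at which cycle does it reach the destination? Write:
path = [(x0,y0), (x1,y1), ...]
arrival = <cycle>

path = [(1,0), (2,0), (3,0), (3,1), (3,2), (3,3)]
arrival = 9

t=4: at (1,0)
t=5: at (2,0) after E
t=6: at (3,0) after E
t=7: at (3,1) after N
t=8: at (3,2) after N
t=9: at (3,3) after N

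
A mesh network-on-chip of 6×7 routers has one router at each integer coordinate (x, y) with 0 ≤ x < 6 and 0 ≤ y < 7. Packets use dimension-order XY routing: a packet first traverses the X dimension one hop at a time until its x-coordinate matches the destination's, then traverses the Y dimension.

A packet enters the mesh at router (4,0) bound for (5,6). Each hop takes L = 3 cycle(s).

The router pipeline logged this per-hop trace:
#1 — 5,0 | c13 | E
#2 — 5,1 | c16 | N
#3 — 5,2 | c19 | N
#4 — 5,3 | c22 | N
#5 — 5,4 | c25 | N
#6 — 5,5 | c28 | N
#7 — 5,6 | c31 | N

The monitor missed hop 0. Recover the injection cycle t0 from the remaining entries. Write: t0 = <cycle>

t0 = 10

The first recorded entry is hop 1 at cycle 13.
So t0 = 13 − 1·3 = 10.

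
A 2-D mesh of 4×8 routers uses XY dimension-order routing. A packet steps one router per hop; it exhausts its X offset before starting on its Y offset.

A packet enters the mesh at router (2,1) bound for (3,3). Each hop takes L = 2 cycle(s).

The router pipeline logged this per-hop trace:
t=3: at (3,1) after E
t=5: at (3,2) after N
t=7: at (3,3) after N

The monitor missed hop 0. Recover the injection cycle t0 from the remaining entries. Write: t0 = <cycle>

The first recorded entry is hop 1 at cycle 3.
Subtract one hop: t0 = 3 − 2 = 1.

t0 = 1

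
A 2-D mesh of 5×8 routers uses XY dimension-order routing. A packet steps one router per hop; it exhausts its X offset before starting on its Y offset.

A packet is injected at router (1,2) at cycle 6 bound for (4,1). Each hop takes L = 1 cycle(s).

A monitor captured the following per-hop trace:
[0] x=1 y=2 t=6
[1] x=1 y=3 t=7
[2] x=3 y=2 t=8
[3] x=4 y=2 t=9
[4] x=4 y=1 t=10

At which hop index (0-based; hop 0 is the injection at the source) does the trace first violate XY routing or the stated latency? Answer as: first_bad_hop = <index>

  1: Δx=+0 Δy=+1 Δt=1 [BAD: Y-move but x=1≠4]

first_bad_hop = 1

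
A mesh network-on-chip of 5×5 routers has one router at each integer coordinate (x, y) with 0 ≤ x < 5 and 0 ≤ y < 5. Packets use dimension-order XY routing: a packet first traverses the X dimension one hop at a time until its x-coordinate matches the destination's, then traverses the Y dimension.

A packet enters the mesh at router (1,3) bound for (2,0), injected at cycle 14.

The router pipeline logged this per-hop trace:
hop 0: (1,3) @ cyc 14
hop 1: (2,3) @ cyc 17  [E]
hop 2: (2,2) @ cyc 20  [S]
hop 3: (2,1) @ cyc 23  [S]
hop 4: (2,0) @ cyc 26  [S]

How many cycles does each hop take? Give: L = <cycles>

L = 3

From hop 0 (14) to hop 1 (17): +3 cycles.
One hop costs L cycles, so L = 3.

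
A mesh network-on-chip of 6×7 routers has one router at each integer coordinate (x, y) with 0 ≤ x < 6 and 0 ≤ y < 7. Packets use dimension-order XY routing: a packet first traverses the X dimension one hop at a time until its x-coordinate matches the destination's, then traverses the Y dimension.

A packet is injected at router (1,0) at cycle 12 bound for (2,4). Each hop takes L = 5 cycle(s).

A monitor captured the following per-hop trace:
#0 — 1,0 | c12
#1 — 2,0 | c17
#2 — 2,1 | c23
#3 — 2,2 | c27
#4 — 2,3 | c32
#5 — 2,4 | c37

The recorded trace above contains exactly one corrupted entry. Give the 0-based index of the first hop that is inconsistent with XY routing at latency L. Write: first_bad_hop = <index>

first_bad_hop = 2

check 1→ d=(1,0) cyc+5: ok
check 2→ d=(0,1) cyc+6: BAD: Δcyc=6≠L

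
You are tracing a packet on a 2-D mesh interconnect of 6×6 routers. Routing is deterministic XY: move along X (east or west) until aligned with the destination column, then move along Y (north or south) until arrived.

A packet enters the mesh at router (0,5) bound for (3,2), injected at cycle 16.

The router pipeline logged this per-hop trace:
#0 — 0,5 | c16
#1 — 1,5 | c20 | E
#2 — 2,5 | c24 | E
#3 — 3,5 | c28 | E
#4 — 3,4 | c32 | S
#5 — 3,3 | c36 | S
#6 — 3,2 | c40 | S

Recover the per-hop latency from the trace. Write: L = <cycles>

L = 4

Δcyc across hop 0→1: 20 − 16 = 4.
One hop costs L cycles, so L = 4.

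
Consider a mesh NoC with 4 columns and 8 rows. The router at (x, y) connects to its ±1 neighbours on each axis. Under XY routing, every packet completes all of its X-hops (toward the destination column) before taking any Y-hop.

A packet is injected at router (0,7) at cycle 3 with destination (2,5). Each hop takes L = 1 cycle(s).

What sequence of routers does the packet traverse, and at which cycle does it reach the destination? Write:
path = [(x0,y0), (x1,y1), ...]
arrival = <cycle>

[0] x=0 y=7 t=3
[1] x=1 y=7 t=4 →E
[2] x=2 y=7 t=5 →E
[3] x=2 y=6 t=6 →S
[4] x=2 y=5 t=7 →S

path = [(0,7), (1,7), (2,7), (2,6), (2,5)]
arrival = 7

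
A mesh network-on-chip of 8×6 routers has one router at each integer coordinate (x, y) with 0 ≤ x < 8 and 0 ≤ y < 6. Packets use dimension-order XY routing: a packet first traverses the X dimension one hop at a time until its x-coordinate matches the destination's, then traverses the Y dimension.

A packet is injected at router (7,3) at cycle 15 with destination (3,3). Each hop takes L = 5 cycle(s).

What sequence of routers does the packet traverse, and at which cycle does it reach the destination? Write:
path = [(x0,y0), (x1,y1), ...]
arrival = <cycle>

path = [(7,3), (6,3), (5,3), (4,3), (3,3)]
arrival = 35

[0] x=7 y=3 t=15
[1] x=6 y=3 t=20 →W
[2] x=5 y=3 t=25 →W
[3] x=4 y=3 t=30 →W
[4] x=3 y=3 t=35 →W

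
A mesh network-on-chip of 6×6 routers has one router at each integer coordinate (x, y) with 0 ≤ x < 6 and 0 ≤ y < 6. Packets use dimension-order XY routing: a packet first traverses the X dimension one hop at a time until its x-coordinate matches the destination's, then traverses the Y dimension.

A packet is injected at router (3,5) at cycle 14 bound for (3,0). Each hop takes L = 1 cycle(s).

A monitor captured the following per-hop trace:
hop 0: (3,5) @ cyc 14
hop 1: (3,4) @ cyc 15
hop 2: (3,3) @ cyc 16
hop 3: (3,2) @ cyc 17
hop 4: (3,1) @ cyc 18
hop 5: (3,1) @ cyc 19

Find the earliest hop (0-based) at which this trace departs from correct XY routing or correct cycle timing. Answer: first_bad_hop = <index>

first_bad_hop = 5

check 1→ d=(0,-1) cyc+1: ok
check 2→ d=(0,-1) cyc+1: ok
check 3→ d=(0,-1) cyc+1: ok
check 4→ d=(0,-1) cyc+1: ok
check 5→ d=(0,0) cyc+1: BAD: non-unit step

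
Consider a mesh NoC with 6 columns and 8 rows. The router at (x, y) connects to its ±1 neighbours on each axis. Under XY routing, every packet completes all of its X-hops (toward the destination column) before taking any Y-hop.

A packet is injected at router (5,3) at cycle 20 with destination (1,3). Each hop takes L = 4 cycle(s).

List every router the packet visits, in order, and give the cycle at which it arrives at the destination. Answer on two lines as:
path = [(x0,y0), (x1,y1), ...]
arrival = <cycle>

[0] x=5 y=3 t=20
[1] x=4 y=3 t=24 →W
[2] x=3 y=3 t=28 →W
[3] x=2 y=3 t=32 →W
[4] x=1 y=3 t=36 →W

path = [(5,3), (4,3), (3,3), (2,3), (1,3)]
arrival = 36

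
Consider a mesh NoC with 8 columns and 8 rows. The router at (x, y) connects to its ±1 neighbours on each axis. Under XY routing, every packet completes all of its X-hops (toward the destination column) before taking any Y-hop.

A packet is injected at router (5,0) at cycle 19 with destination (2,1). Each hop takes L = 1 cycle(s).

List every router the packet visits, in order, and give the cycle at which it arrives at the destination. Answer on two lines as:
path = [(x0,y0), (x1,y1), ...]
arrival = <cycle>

path = [(5,0), (4,0), (3,0), (2,0), (2,1)]
arrival = 23

hop 0: (5,0) @ cyc 19
hop 1: (4,0) @ cyc 20  [W]
hop 2: (3,0) @ cyc 21  [W]
hop 3: (2,0) @ cyc 22  [W]
hop 4: (2,1) @ cyc 23  [N]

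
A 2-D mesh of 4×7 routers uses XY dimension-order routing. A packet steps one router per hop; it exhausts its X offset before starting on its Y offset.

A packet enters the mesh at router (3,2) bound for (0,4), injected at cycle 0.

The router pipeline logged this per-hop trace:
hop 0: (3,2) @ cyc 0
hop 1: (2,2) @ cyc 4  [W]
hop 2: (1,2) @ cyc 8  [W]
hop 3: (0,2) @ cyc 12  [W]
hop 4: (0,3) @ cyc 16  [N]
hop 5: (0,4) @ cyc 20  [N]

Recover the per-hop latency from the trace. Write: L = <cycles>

L = 4

From hop 0 (0) to hop 1 (4): +4 cycles.
Each hop adds L, hence L = 4.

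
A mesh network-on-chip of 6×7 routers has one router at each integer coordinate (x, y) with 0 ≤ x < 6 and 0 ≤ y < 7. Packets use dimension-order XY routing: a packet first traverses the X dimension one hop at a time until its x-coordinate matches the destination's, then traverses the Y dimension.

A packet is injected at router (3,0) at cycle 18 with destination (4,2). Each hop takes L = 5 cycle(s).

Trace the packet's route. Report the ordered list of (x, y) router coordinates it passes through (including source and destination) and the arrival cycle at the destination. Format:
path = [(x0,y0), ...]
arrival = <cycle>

[0] x=3 y=0 t=18
[1] x=4 y=0 t=23 →E
[2] x=4 y=1 t=28 →N
[3] x=4 y=2 t=33 →N

path = [(3,0), (4,0), (4,1), (4,2)]
arrival = 33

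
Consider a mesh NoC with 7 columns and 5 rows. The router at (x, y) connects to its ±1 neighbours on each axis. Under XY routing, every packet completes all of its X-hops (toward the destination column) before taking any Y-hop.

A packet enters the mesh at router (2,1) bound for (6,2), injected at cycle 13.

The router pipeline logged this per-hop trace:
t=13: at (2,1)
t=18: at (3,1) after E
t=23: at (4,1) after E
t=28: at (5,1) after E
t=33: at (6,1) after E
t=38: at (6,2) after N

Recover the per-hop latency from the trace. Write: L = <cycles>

cyc[1] − cyc[0] = 18 − 13 = 5.
Each hop adds L, hence L = 5.

L = 5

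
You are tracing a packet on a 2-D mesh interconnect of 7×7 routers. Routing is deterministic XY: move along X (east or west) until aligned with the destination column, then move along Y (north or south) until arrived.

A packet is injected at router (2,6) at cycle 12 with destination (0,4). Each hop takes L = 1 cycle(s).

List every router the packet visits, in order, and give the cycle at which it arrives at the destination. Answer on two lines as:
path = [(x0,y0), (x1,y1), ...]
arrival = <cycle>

[0] x=2 y=6 t=12
[1] x=1 y=6 t=13 →W
[2] x=0 y=6 t=14 →W
[3] x=0 y=5 t=15 →S
[4] x=0 y=4 t=16 →S

path = [(2,6), (1,6), (0,6), (0,5), (0,4)]
arrival = 16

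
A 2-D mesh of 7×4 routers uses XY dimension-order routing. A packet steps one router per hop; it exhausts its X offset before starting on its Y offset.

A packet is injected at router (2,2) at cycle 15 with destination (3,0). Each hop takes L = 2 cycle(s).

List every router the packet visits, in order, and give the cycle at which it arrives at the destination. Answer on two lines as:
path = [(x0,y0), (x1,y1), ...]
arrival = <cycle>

path = [(2,2), (3,2), (3,1), (3,0)]
arrival = 21

t=15: at (2,2)
t=17: at (3,2) after E
t=19: at (3,1) after S
t=21: at (3,0) after S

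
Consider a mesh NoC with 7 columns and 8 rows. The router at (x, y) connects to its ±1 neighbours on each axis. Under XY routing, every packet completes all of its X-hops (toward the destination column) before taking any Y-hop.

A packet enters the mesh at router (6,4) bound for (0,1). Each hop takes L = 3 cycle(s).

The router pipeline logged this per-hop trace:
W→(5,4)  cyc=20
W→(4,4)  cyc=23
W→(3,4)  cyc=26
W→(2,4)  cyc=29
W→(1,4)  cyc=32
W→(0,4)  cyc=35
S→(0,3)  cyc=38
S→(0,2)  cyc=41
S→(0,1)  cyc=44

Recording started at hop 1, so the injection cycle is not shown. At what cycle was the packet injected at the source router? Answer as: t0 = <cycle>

t0 = 17

Hop 1 reached at cycle 20; hop k is at t0 + k·L.
Therefore t0 = 20 − L = 17.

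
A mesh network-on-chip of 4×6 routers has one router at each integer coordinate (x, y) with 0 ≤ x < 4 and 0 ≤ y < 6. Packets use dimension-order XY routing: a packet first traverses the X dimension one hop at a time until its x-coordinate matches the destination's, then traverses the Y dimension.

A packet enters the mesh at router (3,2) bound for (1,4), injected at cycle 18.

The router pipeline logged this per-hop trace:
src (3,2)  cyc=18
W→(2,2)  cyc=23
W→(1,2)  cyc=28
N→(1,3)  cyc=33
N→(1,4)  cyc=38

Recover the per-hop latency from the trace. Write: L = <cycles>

L = 5

Between hops 0 and 1 the cycle counter advances 23 − 18 = 5.
Per-hop latency L = Δcyc = 5.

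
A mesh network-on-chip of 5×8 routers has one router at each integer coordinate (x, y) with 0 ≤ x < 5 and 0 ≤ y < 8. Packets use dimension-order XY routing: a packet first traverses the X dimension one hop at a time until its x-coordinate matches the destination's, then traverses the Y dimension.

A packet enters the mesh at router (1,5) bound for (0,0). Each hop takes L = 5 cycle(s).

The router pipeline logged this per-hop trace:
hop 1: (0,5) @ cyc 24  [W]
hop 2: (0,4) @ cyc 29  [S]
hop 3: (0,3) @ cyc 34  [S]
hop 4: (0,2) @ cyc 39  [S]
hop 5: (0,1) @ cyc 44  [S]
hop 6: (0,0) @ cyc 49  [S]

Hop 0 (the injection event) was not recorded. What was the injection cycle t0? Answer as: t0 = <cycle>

t0 = 19

Hop 1 reached at cycle 24; hop k is at t0 + k·L.
Therefore t0 = 24 − L = 19.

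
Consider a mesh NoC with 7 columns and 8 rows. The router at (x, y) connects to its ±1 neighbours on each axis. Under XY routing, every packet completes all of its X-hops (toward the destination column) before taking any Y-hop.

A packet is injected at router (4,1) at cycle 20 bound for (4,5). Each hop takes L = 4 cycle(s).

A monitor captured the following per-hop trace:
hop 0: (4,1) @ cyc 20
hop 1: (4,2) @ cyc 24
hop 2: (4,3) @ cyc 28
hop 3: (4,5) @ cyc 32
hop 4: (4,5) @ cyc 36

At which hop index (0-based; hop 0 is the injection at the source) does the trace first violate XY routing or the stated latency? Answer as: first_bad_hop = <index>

  1: Δx=+0 Δy=+1 Δt=4 [ok]
  2: Δx=+0 Δy=+1 Δt=4 [ok]
  3: Δx=+0 Δy=+2 Δt=4 [BAD: non-unit step]

first_bad_hop = 3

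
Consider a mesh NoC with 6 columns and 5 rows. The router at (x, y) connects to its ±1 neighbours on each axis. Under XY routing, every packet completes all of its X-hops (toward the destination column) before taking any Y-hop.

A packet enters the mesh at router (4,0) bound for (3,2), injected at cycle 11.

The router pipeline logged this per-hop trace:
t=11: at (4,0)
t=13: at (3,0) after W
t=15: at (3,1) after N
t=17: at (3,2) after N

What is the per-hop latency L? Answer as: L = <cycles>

From hop 0 (11) to hop 1 (13): +2 cycles.
One hop costs L cycles, so L = 2.

L = 2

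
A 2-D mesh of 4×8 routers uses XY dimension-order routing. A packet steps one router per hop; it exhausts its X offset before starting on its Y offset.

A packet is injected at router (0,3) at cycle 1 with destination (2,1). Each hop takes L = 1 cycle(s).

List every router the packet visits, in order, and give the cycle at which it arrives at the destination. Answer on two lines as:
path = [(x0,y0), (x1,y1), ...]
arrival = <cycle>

path = [(0,3), (1,3), (2,3), (2,2), (2,1)]
arrival = 5

src (0,3)  cyc=1
E→(1,3)  cyc=2
E→(2,3)  cyc=3
S→(2,2)  cyc=4
S→(2,1)  cyc=5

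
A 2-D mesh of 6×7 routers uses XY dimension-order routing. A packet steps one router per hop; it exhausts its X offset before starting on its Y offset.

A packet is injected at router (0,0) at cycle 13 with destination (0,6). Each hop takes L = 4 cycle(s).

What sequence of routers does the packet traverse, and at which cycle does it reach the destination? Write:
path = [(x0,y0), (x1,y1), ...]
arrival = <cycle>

path = [(0,0), (0,1), (0,2), (0,3), (0,4), (0,5), (0,6)]
arrival = 37

hop 0: (0,0) @ cyc 13
hop 1: (0,1) @ cyc 17  [N]
hop 2: (0,2) @ cyc 21  [N]
hop 3: (0,3) @ cyc 25  [N]
hop 4: (0,4) @ cyc 29  [N]
hop 5: (0,5) @ cyc 33  [N]
hop 6: (0,6) @ cyc 37  [N]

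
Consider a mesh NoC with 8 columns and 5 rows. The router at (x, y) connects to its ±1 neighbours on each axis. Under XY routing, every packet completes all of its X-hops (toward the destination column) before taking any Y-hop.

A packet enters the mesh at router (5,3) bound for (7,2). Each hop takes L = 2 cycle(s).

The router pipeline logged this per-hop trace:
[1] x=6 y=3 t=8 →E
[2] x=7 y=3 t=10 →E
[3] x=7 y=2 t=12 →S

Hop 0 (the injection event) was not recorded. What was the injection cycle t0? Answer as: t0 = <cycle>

Hop 1 reached at cycle 8; hop k is at t0 + k·L.
Subtract one hop: t0 = 8 − 2 = 6.

t0 = 6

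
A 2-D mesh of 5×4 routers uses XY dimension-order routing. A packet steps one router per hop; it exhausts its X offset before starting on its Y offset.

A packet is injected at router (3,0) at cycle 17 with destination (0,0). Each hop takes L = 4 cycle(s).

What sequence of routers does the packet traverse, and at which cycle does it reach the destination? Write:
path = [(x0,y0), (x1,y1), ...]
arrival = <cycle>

path = [(3,0), (2,0), (1,0), (0,0)]
arrival = 29

#0 — 3,0 | c17
#1 — 2,0 | c21 | W
#2 — 1,0 | c25 | W
#3 — 0,0 | c29 | W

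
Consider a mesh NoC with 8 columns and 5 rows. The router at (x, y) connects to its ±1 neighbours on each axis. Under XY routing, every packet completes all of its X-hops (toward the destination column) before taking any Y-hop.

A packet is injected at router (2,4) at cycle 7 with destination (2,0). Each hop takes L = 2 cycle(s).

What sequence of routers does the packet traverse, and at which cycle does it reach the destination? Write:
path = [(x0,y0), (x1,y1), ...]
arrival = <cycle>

t=7: at (2,4)
t=9: at (2,3) after S
t=11: at (2,2) after S
t=13: at (2,1) after S
t=15: at (2,0) after S

path = [(2,4), (2,3), (2,2), (2,1), (2,0)]
arrival = 15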